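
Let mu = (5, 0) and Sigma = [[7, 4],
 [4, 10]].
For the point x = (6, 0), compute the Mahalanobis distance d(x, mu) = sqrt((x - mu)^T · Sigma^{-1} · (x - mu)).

Step 1 — centre the observation: (x - mu) = (1, 0).

Step 2 — invert Sigma. det(Sigma) = 7·10 - (4)² = 54.
  Sigma^{-1} = (1/det) · [[d, -b], [-b, a]] = [[0.1852, -0.0741],
 [-0.0741, 0.1296]].

Step 3 — form the quadratic (x - mu)^T · Sigma^{-1} · (x - mu):
  Sigma^{-1} · (x - mu) = (0.1852, -0.0741).
  (x - mu)^T · [Sigma^{-1} · (x - mu)] = (1)·(0.1852) + (0)·(-0.0741) = 0.1852.

Step 4 — take square root: d = √(0.1852) ≈ 0.4303.

d(x, mu) = √(0.1852) ≈ 0.4303


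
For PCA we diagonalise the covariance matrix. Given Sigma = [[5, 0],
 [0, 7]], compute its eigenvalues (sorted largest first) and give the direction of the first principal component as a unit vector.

Step 1 — characteristic polynomial of 2×2 Sigma:
  det(Sigma - λI) = λ² - trace · λ + det = 0.
  trace = 5 + 7 = 12, det = 5·7 - (0)² = 35.
Step 2 — discriminant:
  Δ = trace² - 4·det = 144 - 140 = 4.
Step 3 — eigenvalues:
  λ = (trace ± √Δ)/2 = (12 ± 2)/2,
  λ_1 = 7,  λ_2 = 5.

Step 4 — unit eigenvector for λ_1: Sigma is diagonal, so its eigenvectors are the coordinate axes. λ_1 = 7 is the diagonal entry on the second coordinate axis, hence
  v_1 = (0, 1) (||v_1|| = 1).

λ_1 = 7,  λ_2 = 5;  v_1 ≈ (0, 1)


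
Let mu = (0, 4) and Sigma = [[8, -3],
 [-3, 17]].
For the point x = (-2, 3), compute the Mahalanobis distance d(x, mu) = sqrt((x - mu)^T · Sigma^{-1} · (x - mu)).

Step 1 — centre the observation: (x - mu) = (-2, -1).

Step 2 — invert Sigma. det(Sigma) = 8·17 - (-3)² = 127.
  Sigma^{-1} = (1/det) · [[d, -b], [-b, a]] = [[0.1339, 0.0236],
 [0.0236, 0.063]].

Step 3 — form the quadratic (x - mu)^T · Sigma^{-1} · (x - mu):
  Sigma^{-1} · (x - mu) = (-0.2913, -0.1102).
  (x - mu)^T · [Sigma^{-1} · (x - mu)] = (-2)·(-0.2913) + (-1)·(-0.1102) = 0.6929.

Step 4 — take square root: d = √(0.6929) ≈ 0.8324.

d(x, mu) = √(0.6929) ≈ 0.8324


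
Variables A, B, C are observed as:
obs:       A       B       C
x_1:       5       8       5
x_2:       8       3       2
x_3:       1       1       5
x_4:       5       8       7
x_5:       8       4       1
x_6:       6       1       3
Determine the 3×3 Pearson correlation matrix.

Step 1 — column means:
  mean(A) = (5 + 8 + 1 + 5 + 8 + 6) / 6 = 33/6 = 5.5
  mean(B) = (8 + 3 + 1 + 8 + 4 + 1) / 6 = 25/6 = 4.1667
  mean(C) = (5 + 2 + 5 + 7 + 1 + 3) / 6 = 23/6 = 3.8333

Step 2 — sample variances and covariances s[i,j] = (1/(n-1)) · Σ_k (x_{k,i} - mean_i) · (x_{k,j} - mean_j), with n-1 = 5:
  s[A,A] = ((-0.5)·(-0.5) + (2.5)·(2.5) + (-4.5)·(-4.5) + (-0.5)·(-0.5) + (2.5)·(2.5) + (0.5)·(0.5)) / 5 = 33.5/5 = 6.7
  s[A,B] = ((-0.5)·(3.8333) + (2.5)·(-1.1667) + (-4.5)·(-3.1667) + (-0.5)·(3.8333) + (2.5)·(-0.1667) + (0.5)·(-3.1667)) / 5 = 5.5/5 = 1.1
  s[A,C] = ((-0.5)·(1.1667) + (2.5)·(-1.8333) + (-4.5)·(1.1667) + (-0.5)·(3.1667) + (2.5)·(-2.8333) + (0.5)·(-0.8333)) / 5 = -19.5/5 = -3.9
  s[B,B] = ((3.8333)·(3.8333) + (-1.1667)·(-1.1667) + (-3.1667)·(-3.1667) + (3.8333)·(3.8333) + (-0.1667)·(-0.1667) + (-3.1667)·(-3.1667)) / 5 = 50.8333/5 = 10.1667
  s[B,C] = ((3.8333)·(1.1667) + (-1.1667)·(-1.8333) + (-3.1667)·(1.1667) + (3.8333)·(3.1667) + (-0.1667)·(-2.8333) + (-3.1667)·(-0.8333)) / 5 = 18.1667/5 = 3.6333
  s[C,C] = ((1.1667)·(1.1667) + (-1.8333)·(-1.8333) + (1.1667)·(1.1667) + (3.1667)·(3.1667) + (-2.8333)·(-2.8333) + (-0.8333)·(-0.8333)) / 5 = 24.8333/5 = 4.9667
  Sample standard deviations s_i = √(s[i,i]):
  s(A) = √(6.7) = 2.5884
  s(B) = √(10.1667) = 3.1885
  s(C) = √(4.9667) = 2.2286

Step 3 — r_{ij} = s_{ij} / (s_i · s_j):
  r[A,A] = 1 (diagonal).
  r[A,B] = 1.1 / (2.5884 · 3.1885) = 1.1 / 8.2533 = 0.1333
  r[A,C] = -3.9 / (2.5884 · 2.2286) = -3.9 / 5.7686 = -0.6761
  r[B,B] = 1 (diagonal).
  r[B,C] = 3.6333 / (3.1885 · 2.2286) = 3.6333 / 7.1059 = 0.5113
  r[C,C] = 1 (diagonal).

R is symmetric with unit diagonal. Assembling:

R = [[1, 0.1333, -0.6761],
 [0.1333, 1, 0.5113],
 [-0.6761, 0.5113, 1]]


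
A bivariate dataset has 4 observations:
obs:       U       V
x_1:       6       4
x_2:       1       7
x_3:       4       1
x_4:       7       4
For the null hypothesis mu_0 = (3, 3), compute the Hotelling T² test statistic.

Step 1 — sample mean vector:
  mean(U) = (6 + 1 + 4 + 7) / 4 = 18/4 = 4.5
  mean(V) = (4 + 7 + 1 + 4) / 4 = 16/4 = 4
  x̄ = (4.5, 4),  deviation x̄ - mu_0 = (4.5, 4) - (3, 3) = (1.5, 1).

Step 2 — sample covariance matrix, S[i,j] = (1/(n-1)) · Σ_k (x_{k,i} - mean_i) · (x_{k,j} - mean_j), divisor n-1 = 3:
  S[U,U] = ((1.5)·(1.5) + (-3.5)·(-3.5) + (-0.5)·(-0.5) + (2.5)·(2.5)) / 3 = 21/3 = 7
  S[U,V] = ((1.5)·(0) + (-3.5)·(3) + (-0.5)·(-3) + (2.5)·(0)) / 3 = -9/3 = -3
  S[V,V] = ((0)·(0) + (3)·(3) + (-3)·(-3) + (0)·(0)) / 3 = 18/3 = 6
  S = [[7, -3],
 [-3, 6]].

Step 3 — invert S. det(S) = 7·6 - (-3)² = 33.
  S^{-1} = (1/det) · [[d, -b], [-b, a]] = [[0.1818, 0.0909],
 [0.0909, 0.2121]].

Step 4 — quadratic form (x̄ - mu_0)^T · S^{-1} · (x̄ - mu_0):
  S^{-1} · (x̄ - mu_0) = (0.3636, 0.3485),
  (x̄ - mu_0)^T · [...] = (1.5)·(0.3636) + (1)·(0.3485) = 0.8939.

Step 5 — scale by n: T² = 4 · 0.8939 = 3.5758.

T² ≈ 3.5758


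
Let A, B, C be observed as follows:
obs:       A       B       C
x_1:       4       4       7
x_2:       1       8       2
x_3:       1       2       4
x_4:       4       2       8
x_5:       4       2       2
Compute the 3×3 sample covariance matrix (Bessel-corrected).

Step 1 — column means:
  mean(A) = (4 + 1 + 1 + 4 + 4) / 5 = 14/5 = 2.8
  mean(B) = (4 + 8 + 2 + 2 + 2) / 5 = 18/5 = 3.6
  mean(C) = (7 + 2 + 4 + 8 + 2) / 5 = 23/5 = 4.6

Step 2 — sample covariance S[i,j] = (1/(n-1)) · Σ_k (x_{k,i} - mean_i) · (x_{k,j} - mean_j), with n-1 = 4.
  S[A,A] = ((1.2)·(1.2) + (-1.8)·(-1.8) + (-1.8)·(-1.8) + (1.2)·(1.2) + (1.2)·(1.2)) / 4 = 10.8/4 = 2.7
  S[A,B] = ((1.2)·(0.4) + (-1.8)·(4.4) + (-1.8)·(-1.6) + (1.2)·(-1.6) + (1.2)·(-1.6)) / 4 = -8.4/4 = -2.1
  S[A,C] = ((1.2)·(2.4) + (-1.8)·(-2.6) + (-1.8)·(-0.6) + (1.2)·(3.4) + (1.2)·(-2.6)) / 4 = 9.6/4 = 2.4
  S[B,B] = ((0.4)·(0.4) + (4.4)·(4.4) + (-1.6)·(-1.6) + (-1.6)·(-1.6) + (-1.6)·(-1.6)) / 4 = 27.2/4 = 6.8
  S[B,C] = ((0.4)·(2.4) + (4.4)·(-2.6) + (-1.6)·(-0.6) + (-1.6)·(3.4) + (-1.6)·(-2.6)) / 4 = -10.8/4 = -2.7
  S[C,C] = ((2.4)·(2.4) + (-2.6)·(-2.6) + (-0.6)·(-0.6) + (3.4)·(3.4) + (-2.6)·(-2.6)) / 4 = 31.2/4 = 7.8

S is symmetric (S[j,i] = S[i,j]). Assembling:

S = [[2.7, -2.1, 2.4],
 [-2.1, 6.8, -2.7],
 [2.4, -2.7, 7.8]]


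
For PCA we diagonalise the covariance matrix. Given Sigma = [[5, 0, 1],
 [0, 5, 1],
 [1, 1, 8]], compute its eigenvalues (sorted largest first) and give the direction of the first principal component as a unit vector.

Step 1 — characteristic polynomial p(λ) = det(λI - Sigma) = λ³ - tr·λ² + c_1·λ - det, where tr = trace, c_1 = sum of the principal 2×2 minors, det = det(Sigma):
  tr = 5 + 5 + 8 = 18,
  c_1 = (5·5 - (0)²) + (5·8 - (1)²) + (5·8 - (1)²) = 25 + 39 + 39 = 103,
  det = 5·(5·8 - (1)²) - (0)·((0)·8 - (1)·(1)) + (1)·((0)·(1) - 5·(1)) = 5·(39) - (0)·(-1) + (1)·(-5) = 190.
  So p(λ) = λ³ - 18λ² + 103λ - 190.
Step 2 — look for an integer root (rational root theorem: any rational root is an integer divisor of 190). Testing λ = 5:
  p(5) = 125 - 450 + 515 - 190 = 0  ✓
  Dividing out (λ - 5): p(λ) = (λ - 5)(λ² - 13λ + 38).
Step 3 — remaining eigenvalues from the quadratic λ² - 13λ + 38 = 0:
  Δ = 13² - 4·38 = 169 - 152 = 17,  λ = (13 ± √17)/2 = (13 ± 4.1231)/2 ≈ 8.5616 or 4.4384.
  Sorted: λ_1 = 8.5616,  λ_2 = 5,  λ_3 = 4.4384  (check: sum = 18 = tr ✓).

Step 4 — unit eigenvector for λ_1 ≈ 8.5616: v spans the null space of (Sigma - λ_1 I), whose rows are
  r_1 = (-3.5616, 0, 1),  r_2 = (0, -3.5616, 1),  r_3 = (1, 1, -0.5616).
  v is orthogonal to every row, so take v ∝ r_1 × r_2 = ((0)·(1) - (1)·(-3.5616), (1)·(0) - (-3.5616)·(1), (-3.5616)·(-3.5616) - (0)·(0)) ≈ (3.5616, 3.5616, 12.6847).
  Let u = (3.5616, 3.5616, 12.6847).
  ||u|| = √((3.5616)² + (3.5616)² + (12.6847)²) = √(186.2699) ≈ 13.6481,  v_1 = u/||u|| ≈ (0.261, 0.261, 0.9294) (||v_1|| = 1).

λ_1 = 8.5616,  λ_2 = 5,  λ_3 = 4.4384;  v_1 ≈ (0.261, 0.261, 0.9294)


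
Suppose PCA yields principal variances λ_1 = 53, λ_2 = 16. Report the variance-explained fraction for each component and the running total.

Step 1 — total variance = trace(Sigma) = Σ λ_i = 53 + 16 = 69.

Step 2 — fraction explained by component i = λ_i / Σ λ:
  PC1: 53/69 = 0.7681
  PC2: 16/69 = 0.2319

Step 3 — cumulative fraction after k components = (λ_1 + ... + λ_k) / Σ λ:
  k = 1: 53/69 = 0.7681
  k = 2: (53 + 16)/69 = 69/69 = 1

Summary (fraction, with percent):

explained: PC1 0.7681 (76.81%), PC2 0.2319 (23.19%);  cumulative: 0.7681, 1


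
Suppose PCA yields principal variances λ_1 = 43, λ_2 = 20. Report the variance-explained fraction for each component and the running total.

Step 1 — total variance = trace(Sigma) = Σ λ_i = 43 + 20 = 63.

Step 2 — fraction explained by component i = λ_i / Σ λ:
  PC1: 43/63 = 0.6825
  PC2: 20/63 = 0.3175

Step 3 — cumulative fraction after k components = (λ_1 + ... + λ_k) / Σ λ:
  k = 1: 43/63 = 0.6825
  k = 2: (43 + 20)/63 = 63/63 = 1

Summary (fraction, with percent):

explained: PC1 0.6825 (68.25%), PC2 0.3175 (31.75%);  cumulative: 0.6825, 1


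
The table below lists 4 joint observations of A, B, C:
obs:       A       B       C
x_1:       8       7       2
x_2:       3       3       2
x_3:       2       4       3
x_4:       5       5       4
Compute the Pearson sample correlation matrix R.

Step 1 — column means:
  mean(A) = (8 + 3 + 2 + 5) / 4 = 18/4 = 4.5
  mean(B) = (7 + 3 + 4 + 5) / 4 = 19/4 = 4.75
  mean(C) = (2 + 2 + 3 + 4) / 4 = 11/4 = 2.75

Step 2 — sample variances and covariances s[i,j] = (1/(n-1)) · Σ_k (x_{k,i} - mean_i) · (x_{k,j} - mean_j), with n-1 = 3:
  s[A,A] = ((3.5)·(3.5) + (-1.5)·(-1.5) + (-2.5)·(-2.5) + (0.5)·(0.5)) / 3 = 21/3 = 7
  s[A,B] = ((3.5)·(2.25) + (-1.5)·(-1.75) + (-2.5)·(-0.75) + (0.5)·(0.25)) / 3 = 12.5/3 = 4.1667
  s[A,C] = ((3.5)·(-0.75) + (-1.5)·(-0.75) + (-2.5)·(0.25) + (0.5)·(1.25)) / 3 = -1.5/3 = -0.5
  s[B,B] = ((2.25)·(2.25) + (-1.75)·(-1.75) + (-0.75)·(-0.75) + (0.25)·(0.25)) / 3 = 8.75/3 = 2.9167
  s[B,C] = ((2.25)·(-0.75) + (-1.75)·(-0.75) + (-0.75)·(0.25) + (0.25)·(1.25)) / 3 = -0.25/3 = -0.0833
  s[C,C] = ((-0.75)·(-0.75) + (-0.75)·(-0.75) + (0.25)·(0.25) + (1.25)·(1.25)) / 3 = 2.75/3 = 0.9167
  Sample standard deviations s_i = √(s[i,i]):
  s(A) = √(7) = 2.6458
  s(B) = √(2.9167) = 1.7078
  s(C) = √(0.9167) = 0.9574

Step 3 — r_{ij} = s_{ij} / (s_i · s_j):
  r[A,A] = 1 (diagonal).
  r[A,B] = 4.1667 / (2.6458 · 1.7078) = 4.1667 / 4.5185 = 0.9221
  r[A,C] = -0.5 / (2.6458 · 0.9574) = -0.5 / 2.5331 = -0.1974
  r[B,B] = 1 (diagonal).
  r[B,C] = -0.0833 / (1.7078 · 0.9574) = -0.0833 / 1.6351 = -0.051
  r[C,C] = 1 (diagonal).

R is symmetric with unit diagonal. Assembling:

R = [[1, 0.9221, -0.1974],
 [0.9221, 1, -0.051],
 [-0.1974, -0.051, 1]]


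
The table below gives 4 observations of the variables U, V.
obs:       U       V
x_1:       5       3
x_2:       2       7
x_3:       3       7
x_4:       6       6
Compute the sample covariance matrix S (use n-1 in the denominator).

Step 1 — column means:
  mean(U) = (5 + 2 + 3 + 6) / 4 = 16/4 = 4
  mean(V) = (3 + 7 + 7 + 6) / 4 = 23/4 = 5.75

Step 2 — sample covariance S[i,j] = (1/(n-1)) · Σ_k (x_{k,i} - mean_i) · (x_{k,j} - mean_j), with n-1 = 3.
  S[U,U] = ((1)·(1) + (-2)·(-2) + (-1)·(-1) + (2)·(2)) / 3 = 10/3 = 3.3333
  S[U,V] = ((1)·(-2.75) + (-2)·(1.25) + (-1)·(1.25) + (2)·(0.25)) / 3 = -6/3 = -2
  S[V,V] = ((-2.75)·(-2.75) + (1.25)·(1.25) + (1.25)·(1.25) + (0.25)·(0.25)) / 3 = 10.75/3 = 3.5833

S is symmetric (S[j,i] = S[i,j]). Assembling:

S = [[3.3333, -2],
 [-2, 3.5833]]


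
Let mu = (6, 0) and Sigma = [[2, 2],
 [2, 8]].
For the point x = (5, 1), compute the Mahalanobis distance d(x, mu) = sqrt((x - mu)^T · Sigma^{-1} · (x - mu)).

Step 1 — centre the observation: (x - mu) = (-1, 1).

Step 2 — invert Sigma. det(Sigma) = 2·8 - (2)² = 12.
  Sigma^{-1} = (1/det) · [[d, -b], [-b, a]] = [[0.6667, -0.1667],
 [-0.1667, 0.1667]].

Step 3 — form the quadratic (x - mu)^T · Sigma^{-1} · (x - mu):
  Sigma^{-1} · (x - mu) = (-0.8333, 0.3333).
  (x - mu)^T · [Sigma^{-1} · (x - mu)] = (-1)·(-0.8333) + (1)·(0.3333) = 1.1667.

Step 4 — take square root: d = √(1.1667) ≈ 1.0801.

d(x, mu) = √(1.1667) ≈ 1.0801


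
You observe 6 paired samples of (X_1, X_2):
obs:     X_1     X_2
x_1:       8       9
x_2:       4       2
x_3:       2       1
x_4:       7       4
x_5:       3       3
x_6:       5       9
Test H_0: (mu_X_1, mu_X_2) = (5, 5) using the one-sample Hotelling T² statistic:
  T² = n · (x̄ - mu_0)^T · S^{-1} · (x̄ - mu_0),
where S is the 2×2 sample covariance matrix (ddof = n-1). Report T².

Step 1 — sample mean vector:
  mean(X_1) = (8 + 4 + 2 + 7 + 3 + 5) / 6 = 29/6 = 4.8333
  mean(X_2) = (9 + 2 + 1 + 4 + 3 + 9) / 6 = 28/6 = 4.6667
  x̄ = (4.8333, 4.6667),  deviation x̄ - mu_0 = (4.8333, 4.6667) - (5, 5) = (-0.1667, -0.3333).

Step 2 — sample covariance matrix, S[i,j] = (1/(n-1)) · Σ_k (x_{k,i} - mean_i) · (x_{k,j} - mean_j), divisor n-1 = 5:
  S[X_1,X_1] = ((3.1667)·(3.1667) + (-0.8333)·(-0.8333) + (-2.8333)·(-2.8333) + (2.1667)·(2.1667) + (-1.8333)·(-1.8333) + (0.1667)·(0.1667)) / 5 = 26.8333/5 = 5.3667
  S[X_1,X_2] = ((3.1667)·(4.3333) + (-0.8333)·(-2.6667) + (-2.8333)·(-3.6667) + (2.1667)·(-0.6667) + (-1.8333)·(-1.6667) + (0.1667)·(4.3333)) / 5 = 28.6667/5 = 5.7333
  S[X_2,X_2] = ((4.3333)·(4.3333) + (-2.6667)·(-2.6667) + (-3.6667)·(-3.6667) + (-0.6667)·(-0.6667) + (-1.6667)·(-1.6667) + (4.3333)·(4.3333)) / 5 = 61.3333/5 = 12.2667
  S = [[5.3667, 5.7333],
 [5.7333, 12.2667]].

Step 3 — invert S. det(S) = 5.3667·12.2667 - (5.7333)² = 32.96.
  S^{-1} = (1/det) · [[d, -b], [-b, a]] = [[0.3722, -0.1739],
 [-0.1739, 0.1628]].

Step 4 — quadratic form (x̄ - mu_0)^T · S^{-1} · (x̄ - mu_0):
  S^{-1} · (x̄ - mu_0) = (-0.004, -0.0253),
  (x̄ - mu_0)^T · [...] = (-0.1667)·(-0.004) + (-0.3333)·(-0.0253) = 0.0091.

Step 5 — scale by n: T² = 6 · 0.0091 = 0.0546.

T² ≈ 0.0546


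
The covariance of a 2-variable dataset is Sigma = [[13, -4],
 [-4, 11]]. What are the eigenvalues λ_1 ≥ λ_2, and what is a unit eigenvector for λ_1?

Step 1 — characteristic polynomial of 2×2 Sigma:
  det(Sigma - λI) = λ² - trace · λ + det = 0.
  trace = 13 + 11 = 24, det = 13·11 - (-4)² = 127.
Step 2 — discriminant:
  Δ = trace² - 4·det = 576 - 508 = 68.
Step 3 — eigenvalues:
  λ = (trace ± √Δ)/2 = (24 ± 8.2462)/2,
  λ_1 = 16.1231,  λ_2 = 7.8769.

Step 4 — unit eigenvector for λ_1: solve (Sigma - λ_1 I)v = 0. First row:
  (13 - 16.1231)·v_x + (-4)·v_y = 0, i.e. (-3.1231)·v_x + (-4)·v_y = 0,
  so v ∝ (b, λ_1 - a) = (-4, 3.1231); multiply by -1 so the first entry is positive: u = (4, -3.1231).
  ||u|| = √((4)² + (-3.1231)²) = √(25.7538) ≈ 5.0748,
  v_1 = u/||u|| ≈ (0.7882, -0.6154) (||v_1|| = 1).

λ_1 = 16.1231,  λ_2 = 7.8769;  v_1 ≈ (0.7882, -0.6154)


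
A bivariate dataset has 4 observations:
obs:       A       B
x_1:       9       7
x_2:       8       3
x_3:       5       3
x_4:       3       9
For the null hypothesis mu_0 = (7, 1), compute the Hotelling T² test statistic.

Step 1 — sample mean vector:
  mean(A) = (9 + 8 + 5 + 3) / 4 = 25/4 = 6.25
  mean(B) = (7 + 3 + 3 + 9) / 4 = 22/4 = 5.5
  x̄ = (6.25, 5.5),  deviation x̄ - mu_0 = (6.25, 5.5) - (7, 1) = (-0.75, 4.5).

Step 2 — sample covariance matrix, S[i,j] = (1/(n-1)) · Σ_k (x_{k,i} - mean_i) · (x_{k,j} - mean_j), divisor n-1 = 3:
  S[A,A] = ((2.75)·(2.75) + (1.75)·(1.75) + (-1.25)·(-1.25) + (-3.25)·(-3.25)) / 3 = 22.75/3 = 7.5833
  S[A,B] = ((2.75)·(1.5) + (1.75)·(-2.5) + (-1.25)·(-2.5) + (-3.25)·(3.5)) / 3 = -8.5/3 = -2.8333
  S[B,B] = ((1.5)·(1.5) + (-2.5)·(-2.5) + (-2.5)·(-2.5) + (3.5)·(3.5)) / 3 = 27/3 = 9
  S = [[7.5833, -2.8333],
 [-2.8333, 9]].

Step 3 — invert S. det(S) = 7.5833·9 - (-2.8333)² = 60.2222.
  S^{-1} = (1/det) · [[d, -b], [-b, a]] = [[0.1494, 0.047],
 [0.047, 0.1259]].

Step 4 — quadratic form (x̄ - mu_0)^T · S^{-1} · (x̄ - mu_0):
  S^{-1} · (x̄ - mu_0) = (0.0996, 0.5314),
  (x̄ - mu_0)^T · [...] = (-0.75)·(0.0996) + (4.5)·(0.5314) = 2.3164.

Step 5 — scale by n: T² = 4 · 2.3164 = 9.2657.

T² ≈ 9.2657


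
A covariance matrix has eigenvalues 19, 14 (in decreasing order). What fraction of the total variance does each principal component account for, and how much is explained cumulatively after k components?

Step 1 — total variance = trace(Sigma) = Σ λ_i = 19 + 14 = 33.

Step 2 — fraction explained by component i = λ_i / Σ λ:
  PC1: 19/33 = 0.5758
  PC2: 14/33 = 0.4242

Step 3 — cumulative fraction after k components = (λ_1 + ... + λ_k) / Σ λ:
  k = 1: 19/33 = 0.5758
  k = 2: (19 + 14)/33 = 33/33 = 1

Summary (fraction, with percent):

explained: PC1 0.5758 (57.58%), PC2 0.4242 (42.42%);  cumulative: 0.5758, 1


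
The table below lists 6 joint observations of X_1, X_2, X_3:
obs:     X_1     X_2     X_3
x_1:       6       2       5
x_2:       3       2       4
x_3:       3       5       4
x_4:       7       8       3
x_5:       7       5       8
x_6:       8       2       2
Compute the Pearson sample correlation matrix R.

Step 1 — column means:
  mean(X_1) = (6 + 3 + 3 + 7 + 7 + 8) / 6 = 34/6 = 5.6667
  mean(X_2) = (2 + 2 + 5 + 8 + 5 + 2) / 6 = 24/6 = 4
  mean(X_3) = (5 + 4 + 4 + 3 + 8 + 2) / 6 = 26/6 = 4.3333

Step 2 — sample variances and covariances s[i,j] = (1/(n-1)) · Σ_k (x_{k,i} - mean_i) · (x_{k,j} - mean_j), with n-1 = 5:
  s[X_1,X_1] = ((0.3333)·(0.3333) + (-2.6667)·(-2.6667) + (-2.6667)·(-2.6667) + (1.3333)·(1.3333) + (1.3333)·(1.3333) + (2.3333)·(2.3333)) / 5 = 23.3333/5 = 4.6667
  s[X_1,X_2] = ((0.3333)·(-2) + (-2.6667)·(-2) + (-2.6667)·(1) + (1.3333)·(4) + (1.3333)·(1) + (2.3333)·(-2)) / 5 = 4/5 = 0.8
  s[X_1,X_3] = ((0.3333)·(0.6667) + (-2.6667)·(-0.3333) + (-2.6667)·(-0.3333) + (1.3333)·(-1.3333) + (1.3333)·(3.6667) + (2.3333)·(-2.3333)) / 5 = -0.3333/5 = -0.0667
  s[X_2,X_2] = ((-2)·(-2) + (-2)·(-2) + (1)·(1) + (4)·(4) + (1)·(1) + (-2)·(-2)) / 5 = 30/5 = 6
  s[X_2,X_3] = ((-2)·(0.6667) + (-2)·(-0.3333) + (1)·(-0.3333) + (4)·(-1.3333) + (1)·(3.6667) + (-2)·(-2.3333)) / 5 = 2/5 = 0.4
  s[X_3,X_3] = ((0.6667)·(0.6667) + (-0.3333)·(-0.3333) + (-0.3333)·(-0.3333) + (-1.3333)·(-1.3333) + (3.6667)·(3.6667) + (-2.3333)·(-2.3333)) / 5 = 21.3333/5 = 4.2667
  Sample standard deviations s_i = √(s[i,i]):
  s(X_1) = √(4.6667) = 2.1602
  s(X_2) = √(6) = 2.4495
  s(X_3) = √(4.2667) = 2.0656

Step 3 — r_{ij} = s_{ij} / (s_i · s_j):
  r[X_1,X_1] = 1 (diagonal).
  r[X_1,X_2] = 0.8 / (2.1602 · 2.4495) = 0.8 / 5.2915 = 0.1512
  r[X_1,X_3] = -0.0667 / (2.1602 · 2.0656) = -0.0667 / 4.4622 = -0.0149
  r[X_2,X_2] = 1 (diagonal).
  r[X_2,X_3] = 0.4 / (2.4495 · 2.0656) = 0.4 / 5.0596 = 0.0791
  r[X_3,X_3] = 1 (diagonal).

R is symmetric with unit diagonal. Assembling:

R = [[1, 0.1512, -0.0149],
 [0.1512, 1, 0.0791],
 [-0.0149, 0.0791, 1]]


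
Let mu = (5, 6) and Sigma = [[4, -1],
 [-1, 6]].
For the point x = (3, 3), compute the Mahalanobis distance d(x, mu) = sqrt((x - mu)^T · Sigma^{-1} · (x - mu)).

Step 1 — centre the observation: (x - mu) = (-2, -3).

Step 2 — invert Sigma. det(Sigma) = 4·6 - (-1)² = 23.
  Sigma^{-1} = (1/det) · [[d, -b], [-b, a]] = [[0.2609, 0.0435],
 [0.0435, 0.1739]].

Step 3 — form the quadratic (x - mu)^T · Sigma^{-1} · (x - mu):
  Sigma^{-1} · (x - mu) = (-0.6522, -0.6087).
  (x - mu)^T · [Sigma^{-1} · (x - mu)] = (-2)·(-0.6522) + (-3)·(-0.6087) = 3.1304.

Step 4 — take square root: d = √(3.1304) ≈ 1.7693.

d(x, mu) = √(3.1304) ≈ 1.7693


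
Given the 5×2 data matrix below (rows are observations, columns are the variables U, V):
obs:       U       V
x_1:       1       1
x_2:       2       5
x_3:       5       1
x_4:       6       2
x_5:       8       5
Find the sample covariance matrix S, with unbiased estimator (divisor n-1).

Step 1 — column means:
  mean(U) = (1 + 2 + 5 + 6 + 8) / 5 = 22/5 = 4.4
  mean(V) = (1 + 5 + 1 + 2 + 5) / 5 = 14/5 = 2.8

Step 2 — sample covariance S[i,j] = (1/(n-1)) · Σ_k (x_{k,i} - mean_i) · (x_{k,j} - mean_j), with n-1 = 4.
  S[U,U] = ((-3.4)·(-3.4) + (-2.4)·(-2.4) + (0.6)·(0.6) + (1.6)·(1.6) + (3.6)·(3.6)) / 4 = 33.2/4 = 8.3
  S[U,V] = ((-3.4)·(-1.8) + (-2.4)·(2.2) + (0.6)·(-1.8) + (1.6)·(-0.8) + (3.6)·(2.2)) / 4 = 6.4/4 = 1.6
  S[V,V] = ((-1.8)·(-1.8) + (2.2)·(2.2) + (-1.8)·(-1.8) + (-0.8)·(-0.8) + (2.2)·(2.2)) / 4 = 16.8/4 = 4.2

S is symmetric (S[j,i] = S[i,j]). Assembling:

S = [[8.3, 1.6],
 [1.6, 4.2]]


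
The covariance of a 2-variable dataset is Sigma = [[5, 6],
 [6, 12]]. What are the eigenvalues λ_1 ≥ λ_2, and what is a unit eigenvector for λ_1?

Step 1 — characteristic polynomial of 2×2 Sigma:
  det(Sigma - λI) = λ² - trace · λ + det = 0.
  trace = 5 + 12 = 17, det = 5·12 - (6)² = 24.
Step 2 — discriminant:
  Δ = trace² - 4·det = 289 - 96 = 193.
Step 3 — eigenvalues:
  λ = (trace ± √Δ)/2 = (17 ± 13.8924)/2,
  λ_1 = 15.4462,  λ_2 = 1.5538.

Step 4 — unit eigenvector for λ_1: solve (Sigma - λ_1 I)v = 0. First row:
  (5 - 15.4462)·v_x + (6)·v_y = 0, i.e. (-10.4462)·v_x + (6)·v_y = 0,
  so v ∝ (b, λ_1 - a) = (6, 10.4462) = u.
  ||u|| = √((6)² + (10.4462)²) = √(145.1236) ≈ 12.0467,
  v_1 = u/||u|| ≈ (0.4981, 0.8671) (||v_1|| = 1).

λ_1 = 15.4462,  λ_2 = 1.5538;  v_1 ≈ (0.4981, 0.8671)


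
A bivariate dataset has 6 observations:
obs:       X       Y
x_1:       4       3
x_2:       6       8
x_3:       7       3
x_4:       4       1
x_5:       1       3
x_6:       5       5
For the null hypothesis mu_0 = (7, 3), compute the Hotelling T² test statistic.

Step 1 — sample mean vector:
  mean(X) = (4 + 6 + 7 + 4 + 1 + 5) / 6 = 27/6 = 4.5
  mean(Y) = (3 + 8 + 3 + 1 + 3 + 5) / 6 = 23/6 = 3.8333
  x̄ = (4.5, 3.8333),  deviation x̄ - mu_0 = (4.5, 3.8333) - (7, 3) = (-2.5, 0.8333).

Step 2 — sample covariance matrix, S[i,j] = (1/(n-1)) · Σ_k (x_{k,i} - mean_i) · (x_{k,j} - mean_j), divisor n-1 = 5:
  S[X,X] = ((-0.5)·(-0.5) + (1.5)·(1.5) + (2.5)·(2.5) + (-0.5)·(-0.5) + (-3.5)·(-3.5) + (0.5)·(0.5)) / 5 = 21.5/5 = 4.3
  S[X,Y] = ((-0.5)·(-0.8333) + (1.5)·(4.1667) + (2.5)·(-0.8333) + (-0.5)·(-2.8333) + (-3.5)·(-0.8333) + (0.5)·(1.1667)) / 5 = 9.5/5 = 1.9
  S[Y,Y] = ((-0.8333)·(-0.8333) + (4.1667)·(4.1667) + (-0.8333)·(-0.8333) + (-2.8333)·(-2.8333) + (-0.8333)·(-0.8333) + (1.1667)·(1.1667)) / 5 = 28.8333/5 = 5.7667
  S = [[4.3, 1.9],
 [1.9, 5.7667]].

Step 3 — invert S. det(S) = 4.3·5.7667 - (1.9)² = 21.1867.
  S^{-1} = (1/det) · [[d, -b], [-b, a]] = [[0.2722, -0.0897],
 [-0.0897, 0.203]].

Step 4 — quadratic form (x̄ - mu_0)^T · S^{-1} · (x̄ - mu_0):
  S^{-1} · (x̄ - mu_0) = (-0.7552, 0.3933),
  (x̄ - mu_0)^T · [...] = (-2.5)·(-0.7552) + (0.8333)·(0.3933) = 2.2158.

Step 5 — scale by n: T² = 6 · 2.2158 = 13.2945.

T² ≈ 13.2945


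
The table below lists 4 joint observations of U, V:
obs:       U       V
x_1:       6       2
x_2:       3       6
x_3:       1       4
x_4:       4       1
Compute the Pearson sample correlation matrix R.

Step 1 — column means:
  mean(U) = (6 + 3 + 1 + 4) / 4 = 14/4 = 3.5
  mean(V) = (2 + 6 + 4 + 1) / 4 = 13/4 = 3.25

Step 2 — sample variances and covariances s[i,j] = (1/(n-1)) · Σ_k (x_{k,i} - mean_i) · (x_{k,j} - mean_j), with n-1 = 3:
  s[U,U] = ((2.5)·(2.5) + (-0.5)·(-0.5) + (-2.5)·(-2.5) + (0.5)·(0.5)) / 3 = 13/3 = 4.3333
  s[U,V] = ((2.5)·(-1.25) + (-0.5)·(2.75) + (-2.5)·(0.75) + (0.5)·(-2.25)) / 3 = -7.5/3 = -2.5
  s[V,V] = ((-1.25)·(-1.25) + (2.75)·(2.75) + (0.75)·(0.75) + (-2.25)·(-2.25)) / 3 = 14.75/3 = 4.9167
  Sample standard deviations s_i = √(s[i,i]):
  s(U) = √(4.3333) = 2.0817
  s(V) = √(4.9167) = 2.2174

Step 3 — r_{ij} = s_{ij} / (s_i · s_j):
  r[U,U] = 1 (diagonal).
  r[U,V] = -2.5 / (2.0817 · 2.2174) = -2.5 / 4.6158 = -0.5416
  r[V,V] = 1 (diagonal).

R is symmetric with unit diagonal. Assembling:

R = [[1, -0.5416],
 [-0.5416, 1]]


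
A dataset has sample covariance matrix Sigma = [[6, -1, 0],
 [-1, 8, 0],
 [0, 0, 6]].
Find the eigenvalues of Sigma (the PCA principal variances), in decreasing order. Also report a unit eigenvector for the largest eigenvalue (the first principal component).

Step 1 — characteristic polynomial p(λ) = det(λI - Sigma) = λ³ - tr·λ² + c_1·λ - det, where tr = trace, c_1 = sum of the principal 2×2 minors, det = det(Sigma):
  tr = 6 + 8 + 6 = 20,
  c_1 = (6·8 - (-1)²) + (6·6 - (0)²) + (8·6 - (0)²) = 47 + 36 + 48 = 131,
  det = 6·(8·6 - (0)²) - (-1)·((-1)·6 - (0)·(0)) + (0)·((-1)·(0) - 8·(0)) = 6·(48) - (-1)·(-6) + (0)·(0) = 282.
  So p(λ) = λ³ - 20λ² + 131λ - 282.
Step 2 — look for an integer root (rational root theorem: any rational root is an integer divisor of 282). Testing λ = 6:
  p(6) = 216 - 720 + 786 - 282 = 0  ✓
  Dividing out (λ - 6): p(λ) = (λ - 6)(λ² - 14λ + 47).
Step 3 — remaining eigenvalues from the quadratic λ² - 14λ + 47 = 0:
  Δ = 14² - 4·47 = 196 - 188 = 8,  λ = (14 ± √8)/2 = (14 ± 2.8284)/2 ≈ 8.4142 or 5.5858.
  Sorted: λ_1 = 8.4142,  λ_2 = 6,  λ_3 = 5.5858  (check: sum = 20 = tr ✓).

Step 4 — unit eigenvector for λ_1 ≈ 8.4142: v spans the null space of (Sigma - λ_1 I), whose rows are
  r_1 = (-2.4142, -1, 0),  r_2 = (-1, -0.4142, 0),  r_3 = (0, 0, -2.4142).
  v is orthogonal to every row, so take v ∝ r_1 × r_3 = ((-1)·(-2.4142) - (0)·(0), (0)·(0) - (-2.4142)·(-2.4142), (-2.4142)·(0) - (-1)·(0)) ≈ (2.4142, -5.8284, 0).
  Let u = (2.4142, -5.8284, 0).
  ||u|| = √((2.4142)² + (-5.8284)² + (0)²) = √(39.799) ≈ 6.3086,  v_1 = u/||u|| ≈ (0.3827, -0.9239, 0) (||v_1|| = 1).

λ_1 = 8.4142,  λ_2 = 6,  λ_3 = 5.5858;  v_1 ≈ (0.3827, -0.9239, 0)


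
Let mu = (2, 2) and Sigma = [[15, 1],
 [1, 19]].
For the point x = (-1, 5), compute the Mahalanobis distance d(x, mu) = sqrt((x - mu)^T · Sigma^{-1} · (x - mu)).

Step 1 — centre the observation: (x - mu) = (-3, 3).

Step 2 — invert Sigma. det(Sigma) = 15·19 - (1)² = 284.
  Sigma^{-1} = (1/det) · [[d, -b], [-b, a]] = [[0.0669, -0.0035],
 [-0.0035, 0.0528]].

Step 3 — form the quadratic (x - mu)^T · Sigma^{-1} · (x - mu):
  Sigma^{-1} · (x - mu) = (-0.2113, 0.169).
  (x - mu)^T · [Sigma^{-1} · (x - mu)] = (-3)·(-0.2113) + (3)·(0.169) = 1.1408.

Step 4 — take square root: d = √(1.1408) ≈ 1.0681.

d(x, mu) = √(1.1408) ≈ 1.0681


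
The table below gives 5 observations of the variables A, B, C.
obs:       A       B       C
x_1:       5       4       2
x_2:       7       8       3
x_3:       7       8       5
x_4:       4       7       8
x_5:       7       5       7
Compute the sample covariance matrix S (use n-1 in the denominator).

Step 1 — column means:
  mean(A) = (5 + 7 + 7 + 4 + 7) / 5 = 30/5 = 6
  mean(B) = (4 + 8 + 8 + 7 + 5) / 5 = 32/5 = 6.4
  mean(C) = (2 + 3 + 5 + 8 + 7) / 5 = 25/5 = 5

Step 2 — sample covariance S[i,j] = (1/(n-1)) · Σ_k (x_{k,i} - mean_i) · (x_{k,j} - mean_j), with n-1 = 4.
  S[A,A] = ((-1)·(-1) + (1)·(1) + (1)·(1) + (-2)·(-2) + (1)·(1)) / 4 = 8/4 = 2
  S[A,B] = ((-1)·(-2.4) + (1)·(1.6) + (1)·(1.6) + (-2)·(0.6) + (1)·(-1.4)) / 4 = 3/4 = 0.75
  S[A,C] = ((-1)·(-3) + (1)·(-2) + (1)·(0) + (-2)·(3) + (1)·(2)) / 4 = -3/4 = -0.75
  S[B,B] = ((-2.4)·(-2.4) + (1.6)·(1.6) + (1.6)·(1.6) + (0.6)·(0.6) + (-1.4)·(-1.4)) / 4 = 13.2/4 = 3.3
  S[B,C] = ((-2.4)·(-3) + (1.6)·(-2) + (1.6)·(0) + (0.6)·(3) + (-1.4)·(2)) / 4 = 3/4 = 0.75
  S[C,C] = ((-3)·(-3) + (-2)·(-2) + (0)·(0) + (3)·(3) + (2)·(2)) / 4 = 26/4 = 6.5

S is symmetric (S[j,i] = S[i,j]). Assembling:

S = [[2, 0.75, -0.75],
 [0.75, 3.3, 0.75],
 [-0.75, 0.75, 6.5]]


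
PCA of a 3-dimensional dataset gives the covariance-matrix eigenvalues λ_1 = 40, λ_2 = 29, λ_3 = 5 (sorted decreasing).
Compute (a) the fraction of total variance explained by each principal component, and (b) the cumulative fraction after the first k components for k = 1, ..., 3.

Step 1 — total variance = trace(Sigma) = Σ λ_i = 40 + 29 + 5 = 74.

Step 2 — fraction explained by component i = λ_i / Σ λ:
  PC1: 40/74 = 0.5405
  PC2: 29/74 = 0.3919
  PC3: 5/74 = 0.0676

Step 3 — cumulative fraction after k components = (λ_1 + ... + λ_k) / Σ λ:
  k = 1: 40/74 = 0.5405
  k = 2: (40 + 29)/74 = 69/74 = 0.9324
  k = 3: (40 + 29 + 5)/74 = 74/74 = 1

Summary (fraction, with percent):

explained: PC1 0.5405 (54.05%), PC2 0.3919 (39.19%), PC3 0.0676 (6.76%);  cumulative: 0.5405, 0.9324, 1


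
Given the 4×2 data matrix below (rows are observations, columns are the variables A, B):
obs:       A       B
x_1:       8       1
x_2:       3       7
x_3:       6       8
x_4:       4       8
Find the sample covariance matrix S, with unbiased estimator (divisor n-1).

Step 1 — column means:
  mean(A) = (8 + 3 + 6 + 4) / 4 = 21/4 = 5.25
  mean(B) = (1 + 7 + 8 + 8) / 4 = 24/4 = 6

Step 2 — sample covariance S[i,j] = (1/(n-1)) · Σ_k (x_{k,i} - mean_i) · (x_{k,j} - mean_j), with n-1 = 3.
  S[A,A] = ((2.75)·(2.75) + (-2.25)·(-2.25) + (0.75)·(0.75) + (-1.25)·(-1.25)) / 3 = 14.75/3 = 4.9167
  S[A,B] = ((2.75)·(-5) + (-2.25)·(1) + (0.75)·(2) + (-1.25)·(2)) / 3 = -17/3 = -5.6667
  S[B,B] = ((-5)·(-5) + (1)·(1) + (2)·(2) + (2)·(2)) / 3 = 34/3 = 11.3333

S is symmetric (S[j,i] = S[i,j]). Assembling:

S = [[4.9167, -5.6667],
 [-5.6667, 11.3333]]


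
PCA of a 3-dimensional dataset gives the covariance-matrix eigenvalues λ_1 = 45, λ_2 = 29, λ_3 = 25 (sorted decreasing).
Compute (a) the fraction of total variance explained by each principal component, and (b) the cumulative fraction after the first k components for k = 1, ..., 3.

Step 1 — total variance = trace(Sigma) = Σ λ_i = 45 + 29 + 25 = 99.

Step 2 — fraction explained by component i = λ_i / Σ λ:
  PC1: 45/99 = 0.4545
  PC2: 29/99 = 0.2929
  PC3: 25/99 = 0.2525

Step 3 — cumulative fraction after k components = (λ_1 + ... + λ_k) / Σ λ:
  k = 1: 45/99 = 0.4545
  k = 2: (45 + 29)/99 = 74/99 = 0.7475
  k = 3: (45 + 29 + 25)/99 = 99/99 = 1

Summary (fraction, with percent):

explained: PC1 0.4545 (45.45%), PC2 0.2929 (29.29%), PC3 0.2525 (25.25%);  cumulative: 0.4545, 0.7475, 1


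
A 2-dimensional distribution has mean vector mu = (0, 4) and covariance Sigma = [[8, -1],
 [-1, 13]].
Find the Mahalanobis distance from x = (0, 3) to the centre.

Step 1 — centre the observation: (x - mu) = (0, -1).

Step 2 — invert Sigma. det(Sigma) = 8·13 - (-1)² = 103.
  Sigma^{-1} = (1/det) · [[d, -b], [-b, a]] = [[0.1262, 0.0097],
 [0.0097, 0.0777]].

Step 3 — form the quadratic (x - mu)^T · Sigma^{-1} · (x - mu):
  Sigma^{-1} · (x - mu) = (-0.0097, -0.0777).
  (x - mu)^T · [Sigma^{-1} · (x - mu)] = (0)·(-0.0097) + (-1)·(-0.0777) = 0.0777.

Step 4 — take square root: d = √(0.0777) ≈ 0.2787.

d(x, mu) = √(0.0777) ≈ 0.2787


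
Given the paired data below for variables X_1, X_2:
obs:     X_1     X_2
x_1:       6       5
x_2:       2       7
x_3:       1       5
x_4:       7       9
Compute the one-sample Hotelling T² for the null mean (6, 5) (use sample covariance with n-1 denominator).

Step 1 — sample mean vector:
  mean(X_1) = (6 + 2 + 1 + 7) / 4 = 16/4 = 4
  mean(X_2) = (5 + 7 + 5 + 9) / 4 = 26/4 = 6.5
  x̄ = (4, 6.5),  deviation x̄ - mu_0 = (4, 6.5) - (6, 5) = (-2, 1.5).

Step 2 — sample covariance matrix, S[i,j] = (1/(n-1)) · Σ_k (x_{k,i} - mean_i) · (x_{k,j} - mean_j), divisor n-1 = 3:
  S[X_1,X_1] = ((2)·(2) + (-2)·(-2) + (-3)·(-3) + (3)·(3)) / 3 = 26/3 = 8.6667
  S[X_1,X_2] = ((2)·(-1.5) + (-2)·(0.5) + (-3)·(-1.5) + (3)·(2.5)) / 3 = 8/3 = 2.6667
  S[X_2,X_2] = ((-1.5)·(-1.5) + (0.5)·(0.5) + (-1.5)·(-1.5) + (2.5)·(2.5)) / 3 = 11/3 = 3.6667
  S = [[8.6667, 2.6667],
 [2.6667, 3.6667]].

Step 3 — invert S. det(S) = 8.6667·3.6667 - (2.6667)² = 24.6667.
  S^{-1} = (1/det) · [[d, -b], [-b, a]] = [[0.1486, -0.1081],
 [-0.1081, 0.3514]].

Step 4 — quadratic form (x̄ - mu_0)^T · S^{-1} · (x̄ - mu_0):
  S^{-1} · (x̄ - mu_0) = (-0.4595, 0.7432),
  (x̄ - mu_0)^T · [...] = (-2)·(-0.4595) + (1.5)·(0.7432) = 2.0338.

Step 5 — scale by n: T² = 4 · 2.0338 = 8.1351.

T² ≈ 8.1351


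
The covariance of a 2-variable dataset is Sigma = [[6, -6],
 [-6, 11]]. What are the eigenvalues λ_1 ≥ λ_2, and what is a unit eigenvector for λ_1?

Step 1 — characteristic polynomial of 2×2 Sigma:
  det(Sigma - λI) = λ² - trace · λ + det = 0.
  trace = 6 + 11 = 17, det = 6·11 - (-6)² = 30.
Step 2 — discriminant:
  Δ = trace² - 4·det = 289 - 120 = 169.
Step 3 — eigenvalues:
  λ = (trace ± √Δ)/2 = (17 ± 13)/2,
  λ_1 = 15,  λ_2 = 2.

Step 4 — unit eigenvector for λ_1: solve (Sigma - λ_1 I)v = 0. First row:
  (6 - 15)·v_x + (-6)·v_y = 0, i.e. (-9)·v_x + (-6)·v_y = 0,
  so v ∝ (b, λ_1 - a) = (-6, 9); multiply by -1 so the first entry is positive: u = (6, -9).
  ||u|| = √((6)² + (-9)²) = √(117) ≈ 10.8167,
  v_1 = u/||u|| ≈ (0.5547, -0.8321) (||v_1|| = 1).

λ_1 = 15,  λ_2 = 2;  v_1 ≈ (0.5547, -0.8321)


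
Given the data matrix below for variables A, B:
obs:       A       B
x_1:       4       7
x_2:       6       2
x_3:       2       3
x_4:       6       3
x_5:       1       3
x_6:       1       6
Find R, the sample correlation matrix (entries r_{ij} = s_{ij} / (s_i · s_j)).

Step 1 — column means:
  mean(A) = (4 + 6 + 2 + 6 + 1 + 1) / 6 = 20/6 = 3.3333
  mean(B) = (7 + 2 + 3 + 3 + 3 + 6) / 6 = 24/6 = 4

Step 2 — sample variances and covariances s[i,j] = (1/(n-1)) · Σ_k (x_{k,i} - mean_i) · (x_{k,j} - mean_j), with n-1 = 5:
  s[A,A] = ((0.6667)·(0.6667) + (2.6667)·(2.6667) + (-1.3333)·(-1.3333) + (2.6667)·(2.6667) + (-2.3333)·(-2.3333) + (-2.3333)·(-2.3333)) / 5 = 27.3333/5 = 5.4667
  s[A,B] = ((0.6667)·(3) + (2.6667)·(-2) + (-1.3333)·(-1) + (2.6667)·(-1) + (-2.3333)·(-1) + (-2.3333)·(2)) / 5 = -7/5 = -1.4
  s[B,B] = ((3)·(3) + (-2)·(-2) + (-1)·(-1) + (-1)·(-1) + (-1)·(-1) + (2)·(2)) / 5 = 20/5 = 4
  Sample standard deviations s_i = √(s[i,i]):
  s(A) = √(5.4667) = 2.3381
  s(B) = √(4) = 2

Step 3 — r_{ij} = s_{ij} / (s_i · s_j):
  r[A,A] = 1 (diagonal).
  r[A,B] = -1.4 / (2.3381 · 2) = -1.4 / 4.6762 = -0.2994
  r[B,B] = 1 (diagonal).

R is symmetric with unit diagonal. Assembling:

R = [[1, -0.2994],
 [-0.2994, 1]]


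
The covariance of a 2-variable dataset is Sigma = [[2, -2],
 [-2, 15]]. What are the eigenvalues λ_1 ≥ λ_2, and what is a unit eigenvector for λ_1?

Step 1 — characteristic polynomial of 2×2 Sigma:
  det(Sigma - λI) = λ² - trace · λ + det = 0.
  trace = 2 + 15 = 17, det = 2·15 - (-2)² = 26.
Step 2 — discriminant:
  Δ = trace² - 4·det = 289 - 104 = 185.
Step 3 — eigenvalues:
  λ = (trace ± √Δ)/2 = (17 ± 13.6015)/2,
  λ_1 = 15.3007,  λ_2 = 1.6993.

Step 4 — unit eigenvector for λ_1: solve (Sigma - λ_1 I)v = 0. First row:
  (2 - 15.3007)·v_x + (-2)·v_y = 0, i.e. (-13.3007)·v_x + (-2)·v_y = 0,
  so v ∝ (b, λ_1 - a) = (-2, 13.3007); multiply by -1 so the first entry is positive: u = (2, -13.3007).
  ||u|| = √((2)² + (-13.3007)²) = √(180.9096) ≈ 13.4503,
  v_1 = u/||u|| ≈ (0.1487, -0.9889) (||v_1|| = 1).

λ_1 = 15.3007,  λ_2 = 1.6993;  v_1 ≈ (0.1487, -0.9889)


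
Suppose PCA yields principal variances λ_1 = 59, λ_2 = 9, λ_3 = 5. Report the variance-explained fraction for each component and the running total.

Step 1 — total variance = trace(Sigma) = Σ λ_i = 59 + 9 + 5 = 73.

Step 2 — fraction explained by component i = λ_i / Σ λ:
  PC1: 59/73 = 0.8082
  PC2: 9/73 = 0.1233
  PC3: 5/73 = 0.0685

Step 3 — cumulative fraction after k components = (λ_1 + ... + λ_k) / Σ λ:
  k = 1: 59/73 = 0.8082
  k = 2: (59 + 9)/73 = 68/73 = 0.9315
  k = 3: (59 + 9 + 5)/73 = 73/73 = 1

Summary (fraction, with percent):

explained: PC1 0.8082 (80.82%), PC2 0.1233 (12.33%), PC3 0.0685 (6.85%);  cumulative: 0.8082, 0.9315, 1


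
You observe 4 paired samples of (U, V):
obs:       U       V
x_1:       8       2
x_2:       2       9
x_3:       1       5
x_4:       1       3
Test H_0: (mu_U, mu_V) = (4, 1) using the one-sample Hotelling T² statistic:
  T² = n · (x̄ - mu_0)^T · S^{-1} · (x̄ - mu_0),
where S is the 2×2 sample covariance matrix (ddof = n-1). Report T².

Step 1 — sample mean vector:
  mean(U) = (8 + 2 + 1 + 1) / 4 = 12/4 = 3
  mean(V) = (2 + 9 + 5 + 3) / 4 = 19/4 = 4.75
  x̄ = (3, 4.75),  deviation x̄ - mu_0 = (3, 4.75) - (4, 1) = (-1, 3.75).

Step 2 — sample covariance matrix, S[i,j] = (1/(n-1)) · Σ_k (x_{k,i} - mean_i) · (x_{k,j} - mean_j), divisor n-1 = 3:
  S[U,U] = ((5)·(5) + (-1)·(-1) + (-2)·(-2) + (-2)·(-2)) / 3 = 34/3 = 11.3333
  S[U,V] = ((5)·(-2.75) + (-1)·(4.25) + (-2)·(0.25) + (-2)·(-1.75)) / 3 = -15/3 = -5
  S[V,V] = ((-2.75)·(-2.75) + (4.25)·(4.25) + (0.25)·(0.25) + (-1.75)·(-1.75)) / 3 = 28.75/3 = 9.5833
  S = [[11.3333, -5],
 [-5, 9.5833]].

Step 3 — invert S. det(S) = 11.3333·9.5833 - (-5)² = 83.6111.
  S^{-1} = (1/det) · [[d, -b], [-b, a]] = [[0.1146, 0.0598],
 [0.0598, 0.1355]].

Step 4 — quadratic form (x̄ - mu_0)^T · S^{-1} · (x̄ - mu_0):
  S^{-1} · (x̄ - mu_0) = (0.1096, 0.4485),
  (x̄ - mu_0)^T · [...] = (-1)·(0.1096) + (3.75)·(0.4485) = 1.5723.

Step 5 — scale by n: T² = 4 · 1.5723 = 6.289.

T² ≈ 6.289


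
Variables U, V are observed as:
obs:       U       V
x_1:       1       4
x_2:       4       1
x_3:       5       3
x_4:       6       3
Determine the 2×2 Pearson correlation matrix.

Step 1 — column means:
  mean(U) = (1 + 4 + 5 + 6) / 4 = 16/4 = 4
  mean(V) = (4 + 1 + 3 + 3) / 4 = 11/4 = 2.75

Step 2 — sample variances and covariances s[i,j] = (1/(n-1)) · Σ_k (x_{k,i} - mean_i) · (x_{k,j} - mean_j), with n-1 = 3:
  s[U,U] = ((-3)·(-3) + (0)·(0) + (1)·(1) + (2)·(2)) / 3 = 14/3 = 4.6667
  s[U,V] = ((-3)·(1.25) + (0)·(-1.75) + (1)·(0.25) + (2)·(0.25)) / 3 = -3/3 = -1
  s[V,V] = ((1.25)·(1.25) + (-1.75)·(-1.75) + (0.25)·(0.25) + (0.25)·(0.25)) / 3 = 4.75/3 = 1.5833
  Sample standard deviations s_i = √(s[i,i]):
  s(U) = √(4.6667) = 2.1602
  s(V) = √(1.5833) = 1.2583

Step 3 — r_{ij} = s_{ij} / (s_i · s_j):
  r[U,U] = 1 (diagonal).
  r[U,V] = -1 / (2.1602 · 1.2583) = -1 / 2.7183 = -0.3679
  r[V,V] = 1 (diagonal).

R is symmetric with unit diagonal. Assembling:

R = [[1, -0.3679],
 [-0.3679, 1]]


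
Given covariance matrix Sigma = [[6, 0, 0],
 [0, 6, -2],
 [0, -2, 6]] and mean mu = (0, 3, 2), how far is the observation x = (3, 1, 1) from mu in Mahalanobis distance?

Step 1 — centre the observation: (x - mu) = (3, -2, -1).

Step 2 — invert Sigma (cofactor / det for 3×3, or solve directly):
  Sigma^{-1} = [[0.1667, 0, 0],
 [0, 0.1875, 0.0625],
 [0, 0.0625, 0.1875]].

Step 3 — form the quadratic (x - mu)^T · Sigma^{-1} · (x - mu):
  Sigma^{-1} · (x - mu) = (0.5, -0.4375, -0.3125).
  (x - mu)^T · [Sigma^{-1} · (x - mu)] = (3)·(0.5) + (-2)·(-0.4375) + (-1)·(-0.3125) = 2.6875.

Step 4 — take square root: d = √(2.6875) ≈ 1.6394.

d(x, mu) = √(2.6875) ≈ 1.6394


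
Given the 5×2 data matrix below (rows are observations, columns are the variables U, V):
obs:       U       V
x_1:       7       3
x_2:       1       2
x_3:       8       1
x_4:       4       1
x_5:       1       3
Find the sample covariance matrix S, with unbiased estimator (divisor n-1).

Step 1 — column means:
  mean(U) = (7 + 1 + 8 + 4 + 1) / 5 = 21/5 = 4.2
  mean(V) = (3 + 2 + 1 + 1 + 3) / 5 = 10/5 = 2

Step 2 — sample covariance S[i,j] = (1/(n-1)) · Σ_k (x_{k,i} - mean_i) · (x_{k,j} - mean_j), with n-1 = 4.
  S[U,U] = ((2.8)·(2.8) + (-3.2)·(-3.2) + (3.8)·(3.8) + (-0.2)·(-0.2) + (-3.2)·(-3.2)) / 4 = 42.8/4 = 10.7
  S[U,V] = ((2.8)·(1) + (-3.2)·(0) + (3.8)·(-1) + (-0.2)·(-1) + (-3.2)·(1)) / 4 = -4/4 = -1
  S[V,V] = ((1)·(1) + (0)·(0) + (-1)·(-1) + (-1)·(-1) + (1)·(1)) / 4 = 4/4 = 1

S is symmetric (S[j,i] = S[i,j]). Assembling:

S = [[10.7, -1],
 [-1, 1]]
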